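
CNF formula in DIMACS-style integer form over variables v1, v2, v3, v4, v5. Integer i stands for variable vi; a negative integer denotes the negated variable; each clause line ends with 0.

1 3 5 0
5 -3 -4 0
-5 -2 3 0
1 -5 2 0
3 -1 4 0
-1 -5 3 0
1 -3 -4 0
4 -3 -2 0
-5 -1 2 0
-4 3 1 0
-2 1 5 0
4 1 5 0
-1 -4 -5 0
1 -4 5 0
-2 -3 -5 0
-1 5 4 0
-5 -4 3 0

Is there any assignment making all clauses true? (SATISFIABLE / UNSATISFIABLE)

SATISFIABLE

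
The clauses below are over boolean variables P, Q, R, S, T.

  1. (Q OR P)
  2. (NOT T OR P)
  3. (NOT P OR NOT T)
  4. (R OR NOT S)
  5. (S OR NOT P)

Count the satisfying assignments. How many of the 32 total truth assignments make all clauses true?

5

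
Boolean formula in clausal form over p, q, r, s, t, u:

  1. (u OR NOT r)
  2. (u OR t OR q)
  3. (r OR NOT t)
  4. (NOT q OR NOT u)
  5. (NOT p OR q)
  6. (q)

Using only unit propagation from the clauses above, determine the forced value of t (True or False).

False

Unit clause (q) sets q = True.
In (NOT u OR NOT q), NOT q is now false; NOT u must hold, so u = False.
From (u OR NOT r) and u = False: r = False.
(r OR NOT t): since r = False, the clause reduces to (NOT t). t = False.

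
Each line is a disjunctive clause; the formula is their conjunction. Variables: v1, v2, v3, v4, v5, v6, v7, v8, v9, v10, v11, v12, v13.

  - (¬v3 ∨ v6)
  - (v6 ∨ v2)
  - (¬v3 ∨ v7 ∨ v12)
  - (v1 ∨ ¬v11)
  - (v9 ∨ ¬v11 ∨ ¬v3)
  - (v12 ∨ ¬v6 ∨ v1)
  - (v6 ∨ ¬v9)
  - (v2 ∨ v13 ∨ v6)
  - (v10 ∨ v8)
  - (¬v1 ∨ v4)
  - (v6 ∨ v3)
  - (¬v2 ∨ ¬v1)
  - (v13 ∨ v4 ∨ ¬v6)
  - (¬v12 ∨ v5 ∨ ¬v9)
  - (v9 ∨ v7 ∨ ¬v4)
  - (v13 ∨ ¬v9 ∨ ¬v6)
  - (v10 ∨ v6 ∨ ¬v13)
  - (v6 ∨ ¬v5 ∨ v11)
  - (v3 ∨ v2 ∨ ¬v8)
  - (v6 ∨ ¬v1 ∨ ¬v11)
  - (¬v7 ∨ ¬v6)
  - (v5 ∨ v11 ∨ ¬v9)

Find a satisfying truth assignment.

v1=F, v2=T, v3=F, v4=F, v5=T, v6=T, v7=F, v8=T, v9=T, v10=T, v11=F, v12=T, v13=T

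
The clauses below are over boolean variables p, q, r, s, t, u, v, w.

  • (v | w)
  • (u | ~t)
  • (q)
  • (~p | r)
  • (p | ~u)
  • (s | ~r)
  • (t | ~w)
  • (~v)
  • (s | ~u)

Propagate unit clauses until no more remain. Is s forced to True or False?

(q) stands alone — q = True.
(~v) stands alone — v = False.
In (w | v), v is now false; w must hold, so w = True.
(~w | t) with w = True leaves only t, so t = True.
In (~t | u), ~t is now false; u must hold, so u = True.
In (~u | p), ~u is now false; p must hold, so p = True.
(r | ~p): since p = True, the clause reduces to (r). r = True.
(s | ~r) with r = True leaves only s, so s = True.

True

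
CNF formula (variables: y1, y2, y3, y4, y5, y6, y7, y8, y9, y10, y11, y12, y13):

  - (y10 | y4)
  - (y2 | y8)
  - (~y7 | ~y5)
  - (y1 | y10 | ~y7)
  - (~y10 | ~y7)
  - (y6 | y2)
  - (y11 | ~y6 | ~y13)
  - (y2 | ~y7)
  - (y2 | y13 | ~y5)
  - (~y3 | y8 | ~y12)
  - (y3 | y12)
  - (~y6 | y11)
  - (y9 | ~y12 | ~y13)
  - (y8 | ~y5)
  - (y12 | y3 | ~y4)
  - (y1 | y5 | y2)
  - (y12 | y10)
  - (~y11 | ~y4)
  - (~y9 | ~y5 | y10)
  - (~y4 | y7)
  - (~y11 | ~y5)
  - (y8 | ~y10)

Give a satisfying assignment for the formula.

y1=True, y2=True, y3=False, y4=False, y5=False, y6=False, y7=False, y8=True, y9=True, y10=True, y11=False, y12=True, y13=False

Check each clause:
  1. (y10 | y4) — y10 is true.
  2. (y8 | y2) — y8 is true.
  3. (~y5 | ~y7) — ~y7 is true.
  4. (y1 | ~y7 | y10) — y1 is true.
  5. (~y7 | ~y10) — ~y7 is true.
  6. (y6 | y2) — y2 is true.
  7. (y11 | ~y13 | ~y6) — ~y6 is true.
  8. (y2 | ~y7) — ~y7 is true.
  9. (y2 | ~y5 | y13) — y2 is true.
  10. (~y3 | y8 | ~y12) — y8 is true.
  11. (y12 | y3) — y12 is true.
  12. (y11 | ~y6) — ~y6 is true.
  13. (y9 | ~y12 | ~y13) — y9 is true.
  14. (~y5 | y8) — y8 is true.
  15. (y12 | y3 | ~y4) — y12 is true.
  16. (y2 | y1 | y5) — y1 is true.
  17. (y12 | y10) — y10 is true.
  18. (~y4 | ~y11) — ~y4 is true.
  19. (y10 | ~y5 | ~y9) — y10 is true.
  20. (y7 | ~y4) — ~y4 is true.
  21. (~y5 | ~y11) — ~y5 is true.
  22. (y8 | ~y10) — y8 is true.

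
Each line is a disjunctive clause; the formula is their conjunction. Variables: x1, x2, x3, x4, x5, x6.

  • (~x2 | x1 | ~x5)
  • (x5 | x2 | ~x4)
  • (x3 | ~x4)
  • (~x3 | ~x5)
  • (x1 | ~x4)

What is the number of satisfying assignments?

24

Case analysis on x4 and x5:
  x4=T, x5=T: a clause becomes empty — 0.
  x4=T, x5=F: remaining (x1,x2,x3,x6) ∈ {(T,T,T,F); (T,T,T,T)} — 2.
  x4=F, x5=T: x6 free; 3 ways for (x1,x2,x3) × 2^1 = 6.
  x4=F, x5=F: x1, x2, x3, x6 free → 2^4 = 16.
Total: 0 + 2 + 6 + 16 = 24.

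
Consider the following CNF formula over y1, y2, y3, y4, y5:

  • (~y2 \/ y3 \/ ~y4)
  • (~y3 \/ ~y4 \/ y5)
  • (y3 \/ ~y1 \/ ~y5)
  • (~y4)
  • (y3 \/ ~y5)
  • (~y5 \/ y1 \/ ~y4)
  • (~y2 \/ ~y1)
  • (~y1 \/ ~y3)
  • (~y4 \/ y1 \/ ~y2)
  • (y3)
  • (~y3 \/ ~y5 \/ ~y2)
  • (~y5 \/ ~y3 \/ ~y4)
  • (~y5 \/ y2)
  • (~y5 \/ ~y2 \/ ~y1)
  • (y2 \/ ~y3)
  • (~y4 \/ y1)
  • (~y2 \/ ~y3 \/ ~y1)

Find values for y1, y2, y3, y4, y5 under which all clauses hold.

y1 = False, y2 = True, y3 = True, y4 = False, y5 = False

Unit propagation: (~y4) forces y4 = False.
Unit propagation: (y3) forces y3 = True.
(~y1) is a unit clause, so y1 = False.
The clause (y2) is unit: y2 must be True.
The clause (~y5) is unit: y5 must be False.
Check each clause:
  1. (~y4 \/ y3 \/ ~y2) — y3 is true.
  2. (~y4 \/ y5 \/ ~y3) — ~y4 is true.
  3. (~y5 \/ ~y1 \/ y3) — y3 is true.
  4. (~y4) — ~y4 is true.
  5. (~y5 \/ y3) — y3 is true.
  6. (~y5 \/ y1 \/ ~y4) — ~y5 is true.
  7. (~y2 \/ ~y1) — ~y1 is true.
  8. (~y1 \/ ~y3) — ~y1 is true.
  9. (~y4 \/ ~y2 \/ y1) — ~y4 is true.
  10. (y3) — y3 is true.
  11. (~y3 \/ ~y2 \/ ~y5) — ~y5 is true.
  12. (~y3 \/ ~y4 \/ ~y5) — ~y5 is true.
  13. (y2 \/ ~y5) — y2 is true.
  14. (~y1 \/ ~y2 \/ ~y5) — ~y5 is true.
  15. (y2 \/ ~y3) — y2 is true.
  16. (~y4 \/ y1) — ~y4 is true.
  17. (~y2 \/ ~y3 \/ ~y1) — ~y1 is true.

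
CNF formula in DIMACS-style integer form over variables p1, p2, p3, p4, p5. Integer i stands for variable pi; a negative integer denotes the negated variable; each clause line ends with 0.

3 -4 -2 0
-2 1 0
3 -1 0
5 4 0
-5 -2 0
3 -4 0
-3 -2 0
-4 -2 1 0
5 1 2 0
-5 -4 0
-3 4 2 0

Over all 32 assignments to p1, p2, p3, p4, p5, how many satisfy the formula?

2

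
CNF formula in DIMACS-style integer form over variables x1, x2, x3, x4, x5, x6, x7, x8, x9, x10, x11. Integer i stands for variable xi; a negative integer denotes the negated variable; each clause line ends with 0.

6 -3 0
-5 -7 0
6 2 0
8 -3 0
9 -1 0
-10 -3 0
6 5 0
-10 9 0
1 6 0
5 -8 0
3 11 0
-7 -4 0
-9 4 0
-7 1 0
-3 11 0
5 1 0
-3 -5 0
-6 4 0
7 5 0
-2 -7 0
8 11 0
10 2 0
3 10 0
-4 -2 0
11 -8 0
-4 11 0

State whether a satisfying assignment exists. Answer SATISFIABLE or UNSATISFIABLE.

SATISFIABLE

x11 occurs only positively in the remaining clauses — set x11 = True.
Branch on x1: take x1 = False.
  then x6 is forced to True.
  then x7 is forced to False.
  then x5 is forced to True.
  then x3 is forced to False.
  then x4 is forced to True.
  then x10 is forced to True.
  then x9 is forced to True.
  then x2 is forced to False.
x8 is now unconstrained; take x8 = False.
Every clause has at least one true literal under this assignment.
So x1=0, x2=0, x3=0, x4=1, x5=1, x6=1, x7=0, x8=0, x9=1, x10=1, x11=1 is a satisfying assignment.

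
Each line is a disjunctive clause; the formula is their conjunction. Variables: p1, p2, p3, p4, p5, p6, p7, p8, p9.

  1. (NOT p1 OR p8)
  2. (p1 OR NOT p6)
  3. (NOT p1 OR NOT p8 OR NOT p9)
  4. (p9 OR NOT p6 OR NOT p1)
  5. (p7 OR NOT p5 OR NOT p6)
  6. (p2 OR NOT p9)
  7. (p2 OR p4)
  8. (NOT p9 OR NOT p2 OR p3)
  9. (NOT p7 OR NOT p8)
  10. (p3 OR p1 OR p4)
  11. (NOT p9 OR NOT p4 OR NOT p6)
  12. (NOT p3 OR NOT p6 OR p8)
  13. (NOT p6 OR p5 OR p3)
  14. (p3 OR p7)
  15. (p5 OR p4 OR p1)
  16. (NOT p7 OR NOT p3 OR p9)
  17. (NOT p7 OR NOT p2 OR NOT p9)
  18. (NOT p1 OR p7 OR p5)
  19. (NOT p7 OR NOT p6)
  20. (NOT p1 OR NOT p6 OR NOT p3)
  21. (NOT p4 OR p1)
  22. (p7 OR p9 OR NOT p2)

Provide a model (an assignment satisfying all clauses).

p1 = F  p2 = T  p3 = T  p4 = F  p5 = T  p6 = F  p7 = F  p8 = F  p9 = T

Check each clause:
  1. (p8 OR NOT p1) — NOT p1 is true.
  2. (NOT p6 OR p1) — NOT p6 is true.
  3. (NOT p9 OR NOT p1 OR NOT p8) — NOT p8 is true.
  4. (NOT p6 OR p9 OR NOT p1) — p9 is true.
  5. (NOT p5 OR NOT p6 OR p7) — NOT p6 is true.
  6. (NOT p9 OR p2) — p2 is true.
  7. (p4 OR p2) — p2 is true.
  8. (NOT p9 OR p3 OR NOT p2) — p3 is true.
  9. (NOT p8 OR NOT p7) — NOT p8 is true.
  10. (p1 OR p4 OR p3) — p3 is true.
  11. (NOT p9 OR NOT p6 OR NOT p4) — NOT p6 is true.
  12. (p8 OR NOT p3 OR NOT p6) — NOT p6 is true.
  13. (p3 OR NOT p6 OR p5) — NOT p6 is true.
  14. (p3 OR p7) — p3 is true.
  15. (p5 OR p1 OR p4) — p5 is true.
  16. (NOT p7 OR NOT p3 OR p9) — p9 is true.
  17. (NOT p9 OR NOT p7 OR NOT p2) — NOT p7 is true.
  18. (p5 OR p7 OR NOT p1) — p5 is true.
  19. (NOT p7 OR NOT p6) — NOT p7 is true.
  20. (NOT p1 OR NOT p6 OR NOT p3) — NOT p6 is true.
  21. (p1 OR NOT p4) — NOT p4 is true.
  22. (p7 OR NOT p2 OR p9) — p9 is true.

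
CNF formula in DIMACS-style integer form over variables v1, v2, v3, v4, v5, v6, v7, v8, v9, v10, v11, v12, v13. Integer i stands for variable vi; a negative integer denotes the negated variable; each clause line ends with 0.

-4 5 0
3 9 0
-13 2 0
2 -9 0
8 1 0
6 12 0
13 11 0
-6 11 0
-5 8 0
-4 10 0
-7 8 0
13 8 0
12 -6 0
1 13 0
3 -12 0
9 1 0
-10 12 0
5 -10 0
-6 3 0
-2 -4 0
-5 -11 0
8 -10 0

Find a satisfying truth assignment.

v1 occurs only positively in the remaining clauses — set v1 = True.
v3 occurs only positively in the remaining clauses — set v3 = True.
Set v2 = True and propagate.
  then v4 is forced to False.
The remaining clauses are satisfied by v5 = False, v6 = False, v7 = False, v8 = True, v9 = False, v10 = False, v11 = True, v12 = True, v13 = False.
Every clause has at least one true literal under this assignment.

v1=1, v2=1, v3=1, v4=0, v5=0, v6=0, v7=0, v8=1, v9=0, v10=0, v11=1, v12=1, v13=0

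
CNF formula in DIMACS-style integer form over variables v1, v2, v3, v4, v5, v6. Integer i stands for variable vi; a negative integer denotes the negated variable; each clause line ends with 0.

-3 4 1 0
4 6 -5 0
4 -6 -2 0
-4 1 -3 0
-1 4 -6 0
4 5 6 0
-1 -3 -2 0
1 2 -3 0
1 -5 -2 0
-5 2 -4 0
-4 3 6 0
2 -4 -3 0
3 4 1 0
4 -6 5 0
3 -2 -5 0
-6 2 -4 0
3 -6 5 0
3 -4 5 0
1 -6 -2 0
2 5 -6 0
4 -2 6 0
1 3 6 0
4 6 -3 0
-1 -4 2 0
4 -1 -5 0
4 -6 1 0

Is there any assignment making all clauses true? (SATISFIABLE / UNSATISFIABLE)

v4 = True:
  v2 = True:
    v3 = True:
      propagation gives v1=True; contradiction.
    v3 = False:
      propagation gives v6=True, v5=False; contradiction.
  v2 = False:
    propagation gives v5=False, v3=False; an empty clause results — contradiction.
v4 = False:
  v6 = True:
    propagation gives v2=False, v1=False; an empty clause results — contradiction.
  v6 = False:
    propagation gives v5=False; an empty clause results — contradiction.
Every branch closes, so no satisfying assignment exists.

UNSATISFIABLE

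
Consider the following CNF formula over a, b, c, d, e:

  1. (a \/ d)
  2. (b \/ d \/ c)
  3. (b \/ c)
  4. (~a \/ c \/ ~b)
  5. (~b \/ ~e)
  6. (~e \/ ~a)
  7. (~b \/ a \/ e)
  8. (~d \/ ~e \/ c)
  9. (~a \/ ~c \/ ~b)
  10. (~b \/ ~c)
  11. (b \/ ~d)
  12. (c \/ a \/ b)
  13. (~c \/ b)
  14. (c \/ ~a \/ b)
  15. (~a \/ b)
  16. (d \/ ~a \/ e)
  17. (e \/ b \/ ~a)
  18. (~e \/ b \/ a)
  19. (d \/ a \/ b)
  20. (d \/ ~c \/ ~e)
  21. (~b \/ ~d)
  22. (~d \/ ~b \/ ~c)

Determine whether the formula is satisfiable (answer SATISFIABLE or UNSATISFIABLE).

UNSATISFIABLE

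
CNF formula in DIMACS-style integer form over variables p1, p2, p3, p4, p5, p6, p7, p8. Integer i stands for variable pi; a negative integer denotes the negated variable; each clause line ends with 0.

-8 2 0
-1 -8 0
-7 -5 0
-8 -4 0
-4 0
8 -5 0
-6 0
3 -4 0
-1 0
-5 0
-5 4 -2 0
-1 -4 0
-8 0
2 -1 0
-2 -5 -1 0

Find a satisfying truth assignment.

p1=F, p2=F, p3=F, p4=F, p5=F, p6=F, p7=T, p8=F

Check each clause:
  1. (p2 ∨ ¬p8) — ¬p8 is true.
  2. (¬p1 ∨ ¬p8) — ¬p8 is true.
  3. (¬p7 ∨ ¬p5) — ¬p5 is true.
  4. (¬p4 ∨ ¬p8) — ¬p8 is true.
  5. (¬p4) — ¬p4 is true.
  6. (¬p5 ∨ p8) — ¬p5 is true.
  7. (¬p6) — ¬p6 is true.
  8. (p3 ∨ ¬p4) — ¬p4 is true.
  9. (¬p1) — ¬p1 is true.
  10. (¬p5) — ¬p5 is true.
  11. (¬p5 ∨ ¬p2 ∨ p4) — ¬p5 is true.
  12. (¬p4 ∨ ¬p1) — ¬p4 is true.
  13. (¬p8) — ¬p8 is true.
  14. (¬p1 ∨ p2) — ¬p1 is true.
  15. (¬p1 ∨ ¬p5 ∨ ¬p2) — ¬p5 is true.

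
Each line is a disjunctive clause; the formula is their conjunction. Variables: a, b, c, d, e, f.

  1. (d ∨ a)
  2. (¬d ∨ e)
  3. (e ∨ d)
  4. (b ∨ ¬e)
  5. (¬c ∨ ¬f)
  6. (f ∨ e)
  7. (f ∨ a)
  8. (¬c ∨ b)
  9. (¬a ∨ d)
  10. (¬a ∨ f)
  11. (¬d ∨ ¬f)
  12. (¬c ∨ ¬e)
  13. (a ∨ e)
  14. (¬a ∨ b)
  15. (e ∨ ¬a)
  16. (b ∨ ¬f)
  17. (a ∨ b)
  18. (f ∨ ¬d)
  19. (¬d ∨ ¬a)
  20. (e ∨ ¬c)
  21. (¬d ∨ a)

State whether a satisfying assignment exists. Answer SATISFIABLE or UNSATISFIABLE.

UNSATISFIABLE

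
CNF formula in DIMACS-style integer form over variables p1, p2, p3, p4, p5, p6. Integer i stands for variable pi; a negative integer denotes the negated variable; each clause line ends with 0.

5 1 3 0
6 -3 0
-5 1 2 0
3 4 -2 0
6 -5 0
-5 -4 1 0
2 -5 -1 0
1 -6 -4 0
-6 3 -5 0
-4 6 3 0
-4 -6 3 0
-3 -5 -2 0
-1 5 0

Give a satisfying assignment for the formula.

p1=0, p2=1, p3=1, p4=0, p5=0, p6=1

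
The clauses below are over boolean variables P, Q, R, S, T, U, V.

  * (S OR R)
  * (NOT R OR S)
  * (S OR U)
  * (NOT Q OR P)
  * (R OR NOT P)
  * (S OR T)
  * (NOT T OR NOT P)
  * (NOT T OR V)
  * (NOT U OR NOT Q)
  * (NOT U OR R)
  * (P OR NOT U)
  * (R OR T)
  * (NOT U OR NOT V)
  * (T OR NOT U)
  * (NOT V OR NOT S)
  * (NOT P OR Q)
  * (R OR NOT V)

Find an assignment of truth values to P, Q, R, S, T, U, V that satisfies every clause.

P=False, Q=False, R=True, S=True, T=False, U=False, V=False

Check each clause:
  1. (S OR R) — R is true.
  2. (NOT R OR S) — S is true.
  3. (U OR S) — S is true.
  4. (NOT Q OR P) — NOT Q is true.
  5. (R OR NOT P) — R is true.
  6. (S OR T) — S is true.
  7. (NOT T OR NOT P) — NOT T is true.
  8. (NOT T OR V) — NOT T is true.
  9. (NOT U OR NOT Q) — NOT U is true.
  10. (NOT U OR R) — NOT U is true.
  11. (P OR NOT U) — NOT U is true.
  12. (R OR T) — R is true.
  13. (NOT U OR NOT V) — NOT V is true.
  14. (T OR NOT U) — NOT U is true.
  15. (NOT V OR NOT S) — NOT V is true.
  16. (Q OR NOT P) — NOT P is true.
  17. (R OR NOT V) — NOT V is true.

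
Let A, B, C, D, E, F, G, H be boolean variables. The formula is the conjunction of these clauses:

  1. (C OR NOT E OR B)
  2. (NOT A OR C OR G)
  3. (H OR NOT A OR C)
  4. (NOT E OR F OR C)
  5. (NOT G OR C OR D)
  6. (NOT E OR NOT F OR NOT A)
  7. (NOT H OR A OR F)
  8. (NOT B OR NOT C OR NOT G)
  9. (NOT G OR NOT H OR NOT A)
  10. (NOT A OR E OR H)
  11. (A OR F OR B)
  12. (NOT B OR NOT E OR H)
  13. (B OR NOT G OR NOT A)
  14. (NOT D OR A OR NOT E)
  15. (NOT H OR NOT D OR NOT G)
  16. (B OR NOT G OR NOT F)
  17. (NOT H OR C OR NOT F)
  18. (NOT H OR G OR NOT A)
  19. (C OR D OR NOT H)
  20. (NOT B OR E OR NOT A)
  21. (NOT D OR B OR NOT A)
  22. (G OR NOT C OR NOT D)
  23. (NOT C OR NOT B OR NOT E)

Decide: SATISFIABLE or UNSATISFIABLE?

SATISFIABLE

Set A = False and propagate.
For the remaining variables, B = True, C = False, D = True, E = False, F = True, G = True, H = False works.
Every clause has at least one true literal under this assignment.
So A=F  B=T  C=F  D=T  E=F  F=T  G=T  H=F is a satisfying assignment.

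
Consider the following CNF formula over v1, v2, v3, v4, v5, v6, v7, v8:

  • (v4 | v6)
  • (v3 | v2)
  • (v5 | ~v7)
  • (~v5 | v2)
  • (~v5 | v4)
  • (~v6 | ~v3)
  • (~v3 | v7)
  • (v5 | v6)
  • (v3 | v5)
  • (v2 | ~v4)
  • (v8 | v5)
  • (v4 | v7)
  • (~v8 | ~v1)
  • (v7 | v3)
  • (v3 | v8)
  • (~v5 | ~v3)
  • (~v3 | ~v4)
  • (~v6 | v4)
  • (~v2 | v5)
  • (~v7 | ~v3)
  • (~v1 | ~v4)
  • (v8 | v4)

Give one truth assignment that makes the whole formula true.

v1=False, v2=True, v3=False, v4=True, v5=True, v6=True, v7=True, v8=True

Check each clause:
  1. (v6 | v4) — v4 is true.
  2. (v2 | v3) — v2 is true.
  3. (~v7 | v5) — v5 is true.
  4. (v2 | ~v5) — v2 is true.
  5. (v4 | ~v5) — v4 is true.
  6. (~v6 | ~v3) — ~v3 is true.
  7. (v7 | ~v3) — ~v3 is true.
  8. (v5 | v6) — v5 is true.
  9. (v3 | v5) — v5 is true.
  10. (~v4 | v2) — v2 is true.
  11. (v8 | v5) — v8 is true.
  12. (v7 | v4) — v4 is true.
  13. (~v8 | ~v1) — ~v1 is true.
  14. (v7 | v3) — v7 is true.
  15. (v8 | v3) — v8 is true.
  16. (~v5 | ~v3) — ~v3 is true.
  17. (~v3 | ~v4) — ~v3 is true.
  18. (~v6 | v4) — v4 is true.
  19. (~v2 | v5) — v5 is true.
  20. (~v3 | ~v7) — ~v3 is true.
  21. (~v4 | ~v1) — ~v1 is true.
  22. (v8 | v4) — v8 is true.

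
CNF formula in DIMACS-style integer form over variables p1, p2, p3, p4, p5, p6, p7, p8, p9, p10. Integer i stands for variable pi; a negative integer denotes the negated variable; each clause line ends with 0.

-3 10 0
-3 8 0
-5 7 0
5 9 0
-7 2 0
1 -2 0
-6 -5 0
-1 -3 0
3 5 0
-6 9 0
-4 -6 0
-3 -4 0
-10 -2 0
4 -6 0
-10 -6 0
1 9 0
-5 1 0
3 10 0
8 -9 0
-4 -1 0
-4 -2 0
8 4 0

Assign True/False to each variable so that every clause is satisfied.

p6 occurs only negated in the remaining clauses — set p6 = False.
p8 occurs only positively in the remaining clauses — set p8 = True.
Branch on p1: take p1 = False.
  then p2 is forced to False.
  then p7 is forced to False.
  then p5 is forced to False.
  then p9 is forced to True.
  then p3 is forced to True.
  then p10 is forced to True.
  then p4 is forced to False.
Every clause has at least one true literal under this assignment.

p1=False, p2=False, p3=True, p4=False, p5=False, p6=False, p7=False, p8=True, p9=True, p10=True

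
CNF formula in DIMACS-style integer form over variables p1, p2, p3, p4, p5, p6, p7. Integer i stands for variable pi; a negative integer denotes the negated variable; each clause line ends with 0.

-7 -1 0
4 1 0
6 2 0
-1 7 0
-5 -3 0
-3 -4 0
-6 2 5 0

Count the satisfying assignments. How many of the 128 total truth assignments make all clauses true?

10

Case analysis on p1 and p2:
  p1=T, p2=T: a clause becomes empty — 0.
  p1=T, p2=F: a clause becomes empty — 0.
  p1=F, p2=T: forces p3=F; p4=T; p5, p6, p7 free → 2^3 = 8.
  p1=F, p2=F: remaining (p3,p4,p5,p6,p7) ∈ {(F,T,T,T,F); (F,T,T,T,T)} — 2.
Total: 0 + 0 + 8 + 2 = 10.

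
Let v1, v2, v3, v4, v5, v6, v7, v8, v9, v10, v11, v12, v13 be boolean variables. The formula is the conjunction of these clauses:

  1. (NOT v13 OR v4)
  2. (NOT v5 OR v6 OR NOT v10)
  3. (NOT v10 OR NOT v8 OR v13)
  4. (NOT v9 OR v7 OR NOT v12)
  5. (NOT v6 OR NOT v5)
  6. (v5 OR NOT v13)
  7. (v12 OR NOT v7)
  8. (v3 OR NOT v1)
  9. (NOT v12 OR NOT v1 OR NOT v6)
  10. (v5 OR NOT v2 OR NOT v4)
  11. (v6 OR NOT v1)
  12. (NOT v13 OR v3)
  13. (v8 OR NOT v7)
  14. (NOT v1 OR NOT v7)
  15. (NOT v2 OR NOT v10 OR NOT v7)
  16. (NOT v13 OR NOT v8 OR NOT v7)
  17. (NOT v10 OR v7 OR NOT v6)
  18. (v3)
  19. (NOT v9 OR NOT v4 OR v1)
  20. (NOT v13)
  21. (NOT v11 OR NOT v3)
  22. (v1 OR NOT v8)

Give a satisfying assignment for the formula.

v1 = T, v2 = F, v3 = T, v4 = T, v5 = F, v6 = T, v7 = F, v8 = F, v9 = F, v10 = F, v11 = F, v12 = F, v13 = F

Unit propagation: (v3) forces v3 = True.
The clause (NOT v13) is unit: v13 must be False.
(NOT v11) is a unit clause, so v11 = False.
v2 occurs only negated in the remaining clauses — set v2 = False.
Pure literal: v9 appears only negated; assign v9 = False.
Branch on v1: take v1 = True.
  then v6 is forced to True.
  then v5 is forced to False.
  then v12 is forced to False.
  then v7 is forced to False.
  then v10 is forced to False.
v4, v8 are now unconstrained; take v4 = True, v8 = False.
Every clause has at least one true literal under this assignment.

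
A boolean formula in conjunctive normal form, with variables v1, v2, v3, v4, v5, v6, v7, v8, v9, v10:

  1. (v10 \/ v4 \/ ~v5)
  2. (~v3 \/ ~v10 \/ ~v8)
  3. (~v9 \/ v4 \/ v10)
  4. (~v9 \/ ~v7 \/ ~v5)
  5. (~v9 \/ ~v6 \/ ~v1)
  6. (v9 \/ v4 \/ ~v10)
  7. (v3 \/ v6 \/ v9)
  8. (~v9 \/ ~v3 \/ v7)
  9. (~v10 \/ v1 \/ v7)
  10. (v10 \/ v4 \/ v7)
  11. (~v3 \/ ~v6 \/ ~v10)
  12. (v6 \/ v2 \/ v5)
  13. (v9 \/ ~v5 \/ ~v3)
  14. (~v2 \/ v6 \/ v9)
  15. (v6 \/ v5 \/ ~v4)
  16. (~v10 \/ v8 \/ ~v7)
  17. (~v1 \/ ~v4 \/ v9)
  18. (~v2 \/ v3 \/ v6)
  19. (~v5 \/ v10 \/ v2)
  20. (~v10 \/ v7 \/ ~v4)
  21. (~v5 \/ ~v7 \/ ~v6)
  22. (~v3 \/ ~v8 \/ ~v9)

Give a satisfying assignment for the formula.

v1=F  v2=F  v3=T  v4=F  v5=F  v6=T  v7=T  v8=T  v9=F  v10=F

Set v1 = False and propagate.
Try v2 = False.
Set v3 = True and propagate.
For the remaining variables, v4 = False, v5 = False, v6 = True, v7 = True, v8 = True, v9 = False, v10 = False works.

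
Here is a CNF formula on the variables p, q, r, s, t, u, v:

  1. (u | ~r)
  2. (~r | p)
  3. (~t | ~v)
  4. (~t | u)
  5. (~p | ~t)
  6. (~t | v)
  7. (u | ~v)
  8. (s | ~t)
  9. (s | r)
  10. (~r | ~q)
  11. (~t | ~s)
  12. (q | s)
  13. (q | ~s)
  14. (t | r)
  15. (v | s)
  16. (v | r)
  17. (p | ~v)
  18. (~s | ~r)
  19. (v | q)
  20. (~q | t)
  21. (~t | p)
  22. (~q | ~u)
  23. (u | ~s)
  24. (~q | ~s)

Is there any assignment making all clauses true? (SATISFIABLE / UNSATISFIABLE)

UNSATISFIABLE

s = True:
  propagation gives t=False, q=True; an empty clause results — contradiction.
s = False:
  propagation gives t=False, r=True, u=True, p=True; an empty clause results — contradiction.
Every branch closes, so no satisfying assignment exists.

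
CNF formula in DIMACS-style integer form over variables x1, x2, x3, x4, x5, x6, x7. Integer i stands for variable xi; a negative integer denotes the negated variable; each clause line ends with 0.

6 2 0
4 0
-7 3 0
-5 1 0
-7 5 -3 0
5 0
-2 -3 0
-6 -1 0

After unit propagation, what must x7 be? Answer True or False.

(x4) is a unit clause: x4 = True.
(x5) stands alone — x5 = True.
(x1 ∨ ¬x5): since x5 = True, the clause reduces to (x1). x1 = True.
In (¬x1 ∨ ¬x6), ¬x1 is now false; ¬x6 must hold, so x6 = False.
In (x6 ∨ x2), x6 is now false; x2 must hold, so x2 = True.
In (¬x3 ∨ ¬x2), ¬x2 is now false; ¬x3 must hold, so x3 = False.
From (x3 ∨ ¬x7) and x3 = False: x7 = False.

False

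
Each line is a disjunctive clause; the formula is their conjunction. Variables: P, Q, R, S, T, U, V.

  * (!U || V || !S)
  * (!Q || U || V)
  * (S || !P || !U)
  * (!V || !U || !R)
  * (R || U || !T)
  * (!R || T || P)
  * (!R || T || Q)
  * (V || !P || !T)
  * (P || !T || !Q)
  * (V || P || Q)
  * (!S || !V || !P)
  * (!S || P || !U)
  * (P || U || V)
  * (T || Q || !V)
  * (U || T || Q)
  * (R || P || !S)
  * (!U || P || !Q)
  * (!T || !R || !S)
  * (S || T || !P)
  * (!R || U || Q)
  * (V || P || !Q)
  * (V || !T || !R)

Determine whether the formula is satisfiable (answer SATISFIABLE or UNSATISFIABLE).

SATISFIABLE

Set P = True and propagate.
Set Q = True and propagate.
Try R = True.
For the remaining variables, S = False, T = True, U = False, V = True works.
So P=True  Q=True  R=True  S=False  T=True  U=False  V=True is a satisfying assignment.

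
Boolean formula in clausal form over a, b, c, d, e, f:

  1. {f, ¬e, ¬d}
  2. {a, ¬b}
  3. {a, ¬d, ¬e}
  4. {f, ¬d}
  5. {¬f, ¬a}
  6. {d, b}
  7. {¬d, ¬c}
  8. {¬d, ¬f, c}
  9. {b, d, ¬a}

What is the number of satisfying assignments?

Satisfying assignments:
  a=1 b=1 c=0 d=0 e=0 f=0
  a=1 b=1 c=0 d=0 e=1 f=0
  a=1 b=1 c=1 d=0 e=0 f=0
  a=1 b=1 c=1 d=0 e=1 f=0
Count: 4.

4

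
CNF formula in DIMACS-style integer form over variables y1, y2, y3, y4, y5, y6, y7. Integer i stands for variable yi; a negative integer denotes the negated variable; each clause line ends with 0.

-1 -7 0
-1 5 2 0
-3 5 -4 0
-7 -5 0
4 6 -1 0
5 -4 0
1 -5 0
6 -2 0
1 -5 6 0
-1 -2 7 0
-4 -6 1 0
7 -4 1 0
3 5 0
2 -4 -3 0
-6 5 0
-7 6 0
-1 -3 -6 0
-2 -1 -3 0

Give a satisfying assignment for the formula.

Set y1 = True and propagate.
  then y7 is forced to False.
  then y2 is forced to False.
  then y5 is forced to True.
The remaining clauses are satisfied by y3 = False, y4 = False, y6 = True.

y1=T, y2=F, y3=F, y4=F, y5=T, y6=T, y7=F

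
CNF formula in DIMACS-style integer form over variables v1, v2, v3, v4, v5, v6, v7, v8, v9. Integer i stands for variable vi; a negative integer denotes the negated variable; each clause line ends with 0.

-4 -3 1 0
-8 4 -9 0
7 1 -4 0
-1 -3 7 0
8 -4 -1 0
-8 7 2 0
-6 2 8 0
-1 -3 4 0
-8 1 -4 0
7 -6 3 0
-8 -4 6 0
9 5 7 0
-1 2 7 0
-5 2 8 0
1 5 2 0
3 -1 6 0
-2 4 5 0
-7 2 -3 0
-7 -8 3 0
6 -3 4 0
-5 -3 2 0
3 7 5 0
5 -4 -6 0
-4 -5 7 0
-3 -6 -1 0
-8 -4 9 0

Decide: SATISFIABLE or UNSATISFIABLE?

Set v1 = False and propagate.
For the remaining variables, v2 = True, v3 = False, v4 = False, v5 = True, v6 = False, v7 = True, v8 = False, v9 = True works.
So v1=False, v2=True, v3=False, v4=False, v5=True, v6=False, v7=True, v8=False, v9=True is a satisfying assignment.

SATISFIABLE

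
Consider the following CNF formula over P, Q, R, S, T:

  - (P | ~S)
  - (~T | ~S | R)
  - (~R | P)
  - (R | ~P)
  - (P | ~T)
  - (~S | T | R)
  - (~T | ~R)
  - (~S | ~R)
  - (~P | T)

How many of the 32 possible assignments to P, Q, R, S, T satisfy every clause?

Satisfying assignments:
  P=F Q=F R=F S=F T=F
  P=F Q=T R=F S=F T=F
That's 2 in total.

2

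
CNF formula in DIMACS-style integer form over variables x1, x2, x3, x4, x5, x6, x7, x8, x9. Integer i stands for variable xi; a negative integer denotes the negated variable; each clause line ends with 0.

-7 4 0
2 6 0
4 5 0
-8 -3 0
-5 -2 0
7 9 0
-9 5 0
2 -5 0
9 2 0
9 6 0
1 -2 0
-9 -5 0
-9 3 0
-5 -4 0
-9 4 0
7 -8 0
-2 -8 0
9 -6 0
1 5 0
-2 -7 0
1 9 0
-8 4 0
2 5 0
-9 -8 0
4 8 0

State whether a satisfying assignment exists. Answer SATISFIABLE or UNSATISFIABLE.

UNSATISFIABLE

x9 = True:
  propagation gives x5=True; an empty clause results — contradiction.
x9 = False:
  propagation gives x7=True, x4=True, x2=True; an empty clause results — contradiction.
Every branch closes, so no satisfying assignment exists.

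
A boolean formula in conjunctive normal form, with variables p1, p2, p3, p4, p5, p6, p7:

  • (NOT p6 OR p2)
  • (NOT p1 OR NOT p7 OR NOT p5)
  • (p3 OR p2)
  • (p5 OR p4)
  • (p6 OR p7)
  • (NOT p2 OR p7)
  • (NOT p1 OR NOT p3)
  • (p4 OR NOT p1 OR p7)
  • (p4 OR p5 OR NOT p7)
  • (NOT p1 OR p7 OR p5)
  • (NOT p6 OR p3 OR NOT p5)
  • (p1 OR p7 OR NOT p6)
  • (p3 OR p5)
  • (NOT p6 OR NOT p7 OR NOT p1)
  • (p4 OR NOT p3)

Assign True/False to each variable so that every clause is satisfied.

p1=F, p2=T, p3=T, p4=T, p5=T, p6=F, p7=T

Check each clause:
  1. (p2 OR NOT p6) — p2 is true.
  2. (NOT p7 OR NOT p5 OR NOT p1) — NOT p1 is true.
  3. (p2 OR p3) — p2 is true.
  4. (p5 OR p4) — p4 is true.
  5. (p6 OR p7) — p7 is true.
  6. (NOT p2 OR p7) — p7 is true.
  7. (NOT p3 OR NOT p1) — NOT p1 is true.
  8. (NOT p1 OR p7 OR p4) — p4 is true.
  9. (p4 OR NOT p7 OR p5) — p4 is true.
  10. (p5 OR NOT p1 OR p7) — p5 is true.
  11. (NOT p6 OR NOT p5 OR p3) — p3 is true.
  12. (NOT p6 OR p1 OR p7) — NOT p6 is true.
  13. (p3 OR p5) — p3 is true.
  14. (NOT p7 OR NOT p1 OR NOT p6) — NOT p6 is true.
  15. (p4 OR NOT p3) — p4 is true.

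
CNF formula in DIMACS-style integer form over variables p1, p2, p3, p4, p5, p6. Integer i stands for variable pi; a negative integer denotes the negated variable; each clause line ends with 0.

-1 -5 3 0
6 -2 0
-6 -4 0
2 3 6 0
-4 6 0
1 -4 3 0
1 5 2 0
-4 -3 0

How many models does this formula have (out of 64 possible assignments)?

15

Case analysis on p3 and p4:
  p3=1, p4=1: a clause becomes empty — 0.
  p3=1, p4=0: 10 of the 16 assignments to (p1,p2,p5,p6) work.
  p3=0, p4=1: a clause becomes empty — 0.
  p3=0, p4=0: 5 of the 16 assignments to (p1,p2,p5,p6) work.
Total: 0 + 10 + 0 + 5 = 15.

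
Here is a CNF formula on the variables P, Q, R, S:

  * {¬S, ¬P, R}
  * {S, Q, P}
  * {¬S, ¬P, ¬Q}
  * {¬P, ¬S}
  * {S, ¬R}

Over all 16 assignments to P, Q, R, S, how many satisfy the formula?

7

Split on S, then P.
  S=T, P=T: a clause becomes empty — 0.
  S=T, P=F: remaining (Q,R) ∈ {(F,F); (F,T); (T,F); (T,T)} — 4.
  S=F, P=T: remaining (Q,R) ∈ {(F,F); (T,F)} — 2.
  S=F, P=F: remaining (Q,R) ∈ {(T,F)} — 1.
Total: 0 + 4 + 2 + 1 = 7.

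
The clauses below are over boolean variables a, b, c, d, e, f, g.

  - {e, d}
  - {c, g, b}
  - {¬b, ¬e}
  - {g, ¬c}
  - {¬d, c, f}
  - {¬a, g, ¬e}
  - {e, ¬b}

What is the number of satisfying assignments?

20

Case analysis on e and b:
  e=1, b=1: a clause becomes empty — 0.
  e=1, b=0: a free; 7 ways for (c,d,f,g) × 2^1 = 14.
  e=0, b=1: a clause becomes empty — 0.
  e=0, b=0: a free; 3 ways for (c,d,f,g) × 2^1 = 6.
Total: 0 + 14 + 0 + 6 = 20.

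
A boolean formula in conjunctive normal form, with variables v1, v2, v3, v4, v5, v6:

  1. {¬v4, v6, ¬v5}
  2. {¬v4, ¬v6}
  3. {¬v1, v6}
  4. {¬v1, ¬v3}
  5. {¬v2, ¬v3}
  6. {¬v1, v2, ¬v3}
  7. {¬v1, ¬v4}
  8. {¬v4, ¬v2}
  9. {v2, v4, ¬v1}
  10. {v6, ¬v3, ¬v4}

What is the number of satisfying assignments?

15

Case analysis on v4 and v1:
  v4=1, v1=1: a clause becomes empty — 0.
  v4=1, v1=0: remaining (v2,v3,v5,v6) ∈ {(0,0,0,0)} — 1.
  v4=0, v1=1: remaining (v2,v3,v5,v6) ∈ {(1,0,0,1); (1,0,1,1)} — 2.
  v4=0, v1=0: v5, v6 free; 3 ways for (v2,v3) × 2^2 = 12.
Total: 0 + 1 + 2 + 12 = 15.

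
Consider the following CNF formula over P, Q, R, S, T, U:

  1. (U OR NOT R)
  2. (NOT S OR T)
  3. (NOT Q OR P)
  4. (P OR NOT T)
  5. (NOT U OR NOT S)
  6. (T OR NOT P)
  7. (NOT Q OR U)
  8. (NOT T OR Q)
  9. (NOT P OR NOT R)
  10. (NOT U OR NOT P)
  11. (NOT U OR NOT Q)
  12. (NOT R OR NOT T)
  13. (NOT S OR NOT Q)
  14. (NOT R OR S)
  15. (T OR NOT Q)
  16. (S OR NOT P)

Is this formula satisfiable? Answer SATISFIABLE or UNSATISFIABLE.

SATISFIABLE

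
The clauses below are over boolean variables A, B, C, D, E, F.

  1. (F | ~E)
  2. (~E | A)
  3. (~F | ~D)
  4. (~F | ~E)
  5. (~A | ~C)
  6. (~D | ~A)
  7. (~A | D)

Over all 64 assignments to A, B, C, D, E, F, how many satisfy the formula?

12

Case analysis on A and D:
  A=1, D=1: a clause becomes empty — 0.
  A=1, D=0: a clause becomes empty — 0.
  A=0, D=1: remaining (B,C,E,F) ∈ {(0,0,0,0); (0,1,0,0); (1,0,0,0); (1,1,0,0)} — 4.
  A=0, D=0: forces E=0; B, C, F free → 2^3 = 8.
Total: 0 + 0 + 4 + 8 = 12.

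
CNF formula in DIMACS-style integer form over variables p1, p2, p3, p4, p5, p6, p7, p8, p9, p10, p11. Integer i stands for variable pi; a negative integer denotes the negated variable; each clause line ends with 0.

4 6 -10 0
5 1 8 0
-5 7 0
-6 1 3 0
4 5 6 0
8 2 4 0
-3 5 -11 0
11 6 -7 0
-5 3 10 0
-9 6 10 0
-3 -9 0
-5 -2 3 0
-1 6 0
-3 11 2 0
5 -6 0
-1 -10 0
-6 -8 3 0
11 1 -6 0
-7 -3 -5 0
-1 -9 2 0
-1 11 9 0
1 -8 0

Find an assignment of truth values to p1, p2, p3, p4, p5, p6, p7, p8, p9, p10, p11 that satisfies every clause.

p1=F, p2=F, p3=F, p4=T, p5=T, p6=F, p7=T, p8=F, p9=F, p10=T, p11=T

Check each clause:
  1. (~p10 \/ p4 \/ p6) — p4 is true.
  2. (p1 \/ p5 \/ p8) — p5 is true.
  3. (~p5 \/ p7) — p7 is true.
  4. (p1 \/ p3 \/ ~p6) — ~p6 is true.
  5. (p5 \/ p6 \/ p4) — p4 is true.
  6. (p4 \/ p2 \/ p8) — p4 is true.
  7. (~p11 \/ p5 \/ ~p3) — p5 is true.
  8. (~p7 \/ p6 \/ p11) — p11 is true.
  9. (p3 \/ ~p5 \/ p10) — p10 is true.
  10. (p6 \/ p10 \/ ~p9) — p10 is true.
  11. (~p9 \/ ~p3) — ~p3 is true.
  12. (~p2 \/ ~p5 \/ p3) — ~p2 is true.
  13. (~p1 \/ p6) — ~p1 is true.
  14. (p2 \/ p11 \/ ~p3) — p11 is true.
  15. (~p6 \/ p5) — ~p6 is true.
  16. (~p10 \/ ~p1) — ~p1 is true.
  17. (p3 \/ ~p8 \/ ~p6) — ~p8 is true.
  18. (~p6 \/ p1 \/ p11) — ~p6 is true.
  19. (~p5 \/ ~p7 \/ ~p3) — ~p3 is true.
  20. (~p1 \/ p2 \/ ~p9) — ~p1 is true.
  21. (p11 \/ p9 \/ ~p1) — p11 is true.
  22. (p1 \/ ~p8) — ~p8 is true.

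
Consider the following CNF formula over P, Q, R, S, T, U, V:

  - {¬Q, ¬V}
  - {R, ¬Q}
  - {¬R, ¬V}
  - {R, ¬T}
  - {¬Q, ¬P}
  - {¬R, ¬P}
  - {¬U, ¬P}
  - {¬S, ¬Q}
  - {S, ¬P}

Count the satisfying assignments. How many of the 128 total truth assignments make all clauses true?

Case analysis on P and Q:
  P=T, Q=T: a clause becomes empty — 0.
  P=T, Q=F: remaining (R,S,T,U,V) ∈ {(F,T,F,F,F); (F,T,F,F,T)} — 2.
  P=F, Q=T: remaining (R,S,T,U,V) ∈ {(T,F,F,F,F); (T,F,F,T,F); (T,F,T,F,F); (T,F,T,T,F)} — 4.
  P=F, Q=F: S, U free; 4 ways for (R,T,V) × 2^2 = 16.
Total: 0 + 2 + 4 + 16 = 22.

22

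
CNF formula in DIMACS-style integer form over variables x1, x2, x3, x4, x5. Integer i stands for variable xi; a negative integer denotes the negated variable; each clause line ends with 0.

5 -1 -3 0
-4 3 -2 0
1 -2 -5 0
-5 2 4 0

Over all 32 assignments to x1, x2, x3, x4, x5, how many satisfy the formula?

17

Split on x2, then x5.
  x2=1, x5=1: remaining (x1,x3,x4) ∈ {(1,0,0); (1,1,0); (1,1,1)} — 3.
  x2=1, x5=0: remaining (x1,x3,x4) ∈ {(0,0,0); (0,1,0); (0,1,1); (1,0,0)} — 4.
  x2=0, x5=1: remaining (x1,x3,x4) ∈ {(0,0,1); (0,1,1); (1,0,1); (1,1,1)} — 4.
  x2=0, x5=0: x4 free; 3 ways for (x1,x3) × 2^1 = 6.
Total: 3 + 4 + 4 + 6 = 17.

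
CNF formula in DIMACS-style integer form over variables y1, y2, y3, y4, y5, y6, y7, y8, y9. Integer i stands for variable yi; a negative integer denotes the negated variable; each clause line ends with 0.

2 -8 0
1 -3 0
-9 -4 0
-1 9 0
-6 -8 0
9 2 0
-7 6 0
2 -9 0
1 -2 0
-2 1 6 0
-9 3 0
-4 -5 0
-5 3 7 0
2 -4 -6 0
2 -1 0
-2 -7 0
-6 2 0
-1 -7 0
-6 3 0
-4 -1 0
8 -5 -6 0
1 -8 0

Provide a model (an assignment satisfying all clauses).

y1 = T  y2 = T  y3 = T  y4 = F  y5 = T  y6 = F  y7 = F  y8 = F  y9 = T

y4 occurs only negated in the remaining clauses — set y4 = False.
Set y1 = True and propagate.
  then y9 is forced to True.
  then y2 is forced to True.
  then y3 is forced to True.
  then y7 is forced to False.
Try y5 = True.
Try y6 = False.
y8 is now unconstrained; take y8 = False.
Check each clause:
  1. (~y8 \/ y2) — ~y8 is true.
  2. (~y3 \/ y1) — y1 is true.
  3. (~y4 \/ ~y9) — ~y4 is true.
  4. (y9 \/ ~y1) — y9 is true.
  5. (~y8 \/ ~y6) — ~y8 is true.
  6. (y9 \/ y2) — y9 is true.
  7. (~y7 \/ y6) — ~y7 is true.
  8. (~y9 \/ y2) — y2 is true.
  9. (y1 \/ ~y2) — y1 is true.
  10. (y1 \/ ~y2 \/ y6) — y1 is true.
  11. (~y9 \/ y3) — y3 is true.
  12. (~y5 \/ ~y4) — ~y4 is true.
  13. (~y5 \/ y3 \/ y7) — y3 is true.
  14. (~y4 \/ ~y6 \/ y2) — y2 is true.
  15. (~y1 \/ y2) — y2 is true.
  16. (~y2 \/ ~y7) — ~y7 is true.
  17. (~y6 \/ y2) — ~y6 is true.
  18. (~y7 \/ ~y1) — ~y7 is true.
  19. (~y6 \/ y3) — ~y6 is true.
  20. (~y1 \/ ~y4) — ~y4 is true.
  21. (~y5 \/ ~y6 \/ y8) — ~y6 is true.
  22. (~y8 \/ y1) — ~y8 is true.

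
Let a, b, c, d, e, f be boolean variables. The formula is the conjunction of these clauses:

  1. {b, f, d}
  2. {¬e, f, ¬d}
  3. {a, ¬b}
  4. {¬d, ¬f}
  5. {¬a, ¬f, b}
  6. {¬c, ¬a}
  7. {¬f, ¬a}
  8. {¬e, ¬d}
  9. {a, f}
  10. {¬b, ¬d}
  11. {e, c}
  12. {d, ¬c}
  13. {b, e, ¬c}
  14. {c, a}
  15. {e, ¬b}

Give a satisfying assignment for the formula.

a=T, b=T, c=F, d=F, e=T, f=F

Check each clause:
  1. {b, f, d} — b is true.
  2. {¬e, f, ¬d} — ¬d is true.
  3. {¬b, a} — a is true.
  4. {¬d, ¬f} — ¬f is true.
  5. {¬a, ¬f, b} — ¬f is true.
  6. {¬a, ¬c} — ¬c is true.
  7. {¬a, ¬f} — ¬f is true.
  8. {¬e, ¬d} — ¬d is true.
  9. {f, a} — a is true.
  10. {¬b, ¬d} — ¬d is true.
  11. {e, c} — e is true.
  12. {d, ¬c} — ¬c is true.
  13. {¬c, b, e} — e is true.
  14. {a, c} — a is true.
  15. {e, ¬b} — e is true.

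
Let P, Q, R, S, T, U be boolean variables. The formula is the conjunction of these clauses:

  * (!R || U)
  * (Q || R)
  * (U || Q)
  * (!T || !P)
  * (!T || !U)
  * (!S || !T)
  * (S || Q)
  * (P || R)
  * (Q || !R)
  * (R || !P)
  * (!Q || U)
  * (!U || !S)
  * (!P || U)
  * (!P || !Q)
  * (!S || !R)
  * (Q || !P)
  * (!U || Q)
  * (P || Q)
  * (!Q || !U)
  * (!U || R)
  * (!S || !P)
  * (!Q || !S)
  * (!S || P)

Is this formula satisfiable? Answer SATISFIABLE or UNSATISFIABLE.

Q = True:
  propagation gives U=True; an empty clause results — contradiction.
Q = False:
  propagation gives R=True; an empty clause results — contradiction.
Every branch closes, so no satisfying assignment exists.

UNSATISFIABLE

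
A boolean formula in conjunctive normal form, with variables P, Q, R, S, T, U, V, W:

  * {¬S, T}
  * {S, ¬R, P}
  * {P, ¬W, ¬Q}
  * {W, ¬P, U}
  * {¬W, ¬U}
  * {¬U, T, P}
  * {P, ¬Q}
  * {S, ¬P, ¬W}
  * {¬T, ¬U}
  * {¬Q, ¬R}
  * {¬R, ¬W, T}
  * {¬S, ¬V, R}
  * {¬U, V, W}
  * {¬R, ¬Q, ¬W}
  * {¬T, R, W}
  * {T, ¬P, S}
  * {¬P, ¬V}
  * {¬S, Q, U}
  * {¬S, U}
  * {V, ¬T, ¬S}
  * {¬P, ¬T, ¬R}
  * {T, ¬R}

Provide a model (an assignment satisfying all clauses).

P = 0, Q = 0, R = 0, S = 0, T = 0, U = 0, V = 1, W = 1

Set P = False and propagate.
  then Q is forced to False.
For the remaining variables, R = False, S = False, T = False, U = False, V = True, W = True works.
Every clause has at least one true literal under this assignment.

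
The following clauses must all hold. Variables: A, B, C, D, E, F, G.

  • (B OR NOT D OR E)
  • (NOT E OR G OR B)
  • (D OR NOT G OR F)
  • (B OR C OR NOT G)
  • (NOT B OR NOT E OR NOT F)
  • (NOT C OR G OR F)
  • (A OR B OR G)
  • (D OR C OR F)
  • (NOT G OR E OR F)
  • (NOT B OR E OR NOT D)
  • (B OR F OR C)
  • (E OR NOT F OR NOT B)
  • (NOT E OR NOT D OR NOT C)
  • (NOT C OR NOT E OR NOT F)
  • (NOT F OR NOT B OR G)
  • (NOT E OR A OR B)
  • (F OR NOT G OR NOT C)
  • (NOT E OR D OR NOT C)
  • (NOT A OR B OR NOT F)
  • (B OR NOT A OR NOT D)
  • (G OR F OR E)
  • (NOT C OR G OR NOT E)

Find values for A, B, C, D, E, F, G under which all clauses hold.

A=F, B=T, C=F, D=T, E=T, F=F, G=F

Branch on A: take A = False.
Branch on B: take B = True.
The remaining clauses are satisfied by C = False, D = True, E = True, F = False, G = False.
Every clause has at least one true literal under this assignment.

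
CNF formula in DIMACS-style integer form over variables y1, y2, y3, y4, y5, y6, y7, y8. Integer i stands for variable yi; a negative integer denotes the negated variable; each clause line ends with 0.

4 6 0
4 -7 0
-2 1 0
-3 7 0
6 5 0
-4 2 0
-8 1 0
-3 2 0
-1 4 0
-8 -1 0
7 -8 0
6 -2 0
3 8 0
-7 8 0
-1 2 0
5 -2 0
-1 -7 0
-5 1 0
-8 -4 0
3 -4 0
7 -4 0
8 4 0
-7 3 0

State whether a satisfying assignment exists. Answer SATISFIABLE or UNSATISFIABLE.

y4 = True:
  propagation gives y2=True, y1=True, y8=False, y6=True; an empty clause results — contradiction.
y4 = False:
  propagation gives y6=True, y7=False, y3=False, y1=False; an empty clause results — contradiction.
Every branch closes, so no satisfying assignment exists.

UNSATISFIABLE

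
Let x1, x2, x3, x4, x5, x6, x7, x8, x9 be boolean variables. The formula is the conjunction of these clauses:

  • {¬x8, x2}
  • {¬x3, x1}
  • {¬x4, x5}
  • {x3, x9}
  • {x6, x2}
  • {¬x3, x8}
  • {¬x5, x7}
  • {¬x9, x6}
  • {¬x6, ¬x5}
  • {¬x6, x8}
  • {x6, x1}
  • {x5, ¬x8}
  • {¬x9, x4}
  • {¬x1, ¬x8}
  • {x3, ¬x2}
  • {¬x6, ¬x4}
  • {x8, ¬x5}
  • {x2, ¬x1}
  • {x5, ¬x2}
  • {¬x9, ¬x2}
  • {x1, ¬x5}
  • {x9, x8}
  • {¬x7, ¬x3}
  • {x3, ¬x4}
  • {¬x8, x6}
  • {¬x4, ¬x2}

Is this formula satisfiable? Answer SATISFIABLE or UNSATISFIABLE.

x8 = True:
  propagation gives x2=True, x5=True, x7=True, x6=False; an empty clause results — contradiction.
x8 = False:
  propagation gives x3=False, x9=True, x6=True; an empty clause results — contradiction.
Every branch closes, so no satisfying assignment exists.

UNSATISFIABLE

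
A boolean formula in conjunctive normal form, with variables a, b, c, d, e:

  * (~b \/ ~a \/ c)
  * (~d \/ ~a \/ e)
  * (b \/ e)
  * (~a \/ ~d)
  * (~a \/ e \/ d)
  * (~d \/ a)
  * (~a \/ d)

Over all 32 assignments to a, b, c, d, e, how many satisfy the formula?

6

The models are:
  a=F b=F c=F d=F e=T
  a=F b=F c=T d=F e=T
  a=F b=T c=F d=F e=F
  a=F b=T c=F d=F e=T
  a=F b=T c=T d=F e=F
  a=F b=T c=T d=F e=T
That's 6 in total.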